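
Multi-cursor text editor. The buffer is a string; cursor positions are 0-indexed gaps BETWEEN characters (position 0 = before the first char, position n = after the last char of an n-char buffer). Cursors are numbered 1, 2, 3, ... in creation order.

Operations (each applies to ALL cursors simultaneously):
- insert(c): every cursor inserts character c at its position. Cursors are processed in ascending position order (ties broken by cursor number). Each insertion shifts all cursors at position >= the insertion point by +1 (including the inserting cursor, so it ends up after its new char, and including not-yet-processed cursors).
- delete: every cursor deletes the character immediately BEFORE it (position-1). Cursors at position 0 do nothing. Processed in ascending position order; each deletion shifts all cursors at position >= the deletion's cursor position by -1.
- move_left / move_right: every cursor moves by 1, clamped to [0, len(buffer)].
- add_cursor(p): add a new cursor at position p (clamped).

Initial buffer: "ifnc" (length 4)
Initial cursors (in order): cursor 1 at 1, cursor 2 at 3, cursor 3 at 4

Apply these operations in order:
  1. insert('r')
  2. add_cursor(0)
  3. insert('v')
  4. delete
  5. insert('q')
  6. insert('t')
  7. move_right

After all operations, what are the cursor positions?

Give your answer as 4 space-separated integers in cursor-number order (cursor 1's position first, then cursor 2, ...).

After op 1 (insert('r')): buffer="irfnrcr" (len 7), cursors c1@2 c2@5 c3@7, authorship .1..2.3
After op 2 (add_cursor(0)): buffer="irfnrcr" (len 7), cursors c4@0 c1@2 c2@5 c3@7, authorship .1..2.3
After op 3 (insert('v')): buffer="virvfnrvcrv" (len 11), cursors c4@1 c1@4 c2@8 c3@11, authorship 4.11..22.33
After op 4 (delete): buffer="irfnrcr" (len 7), cursors c4@0 c1@2 c2@5 c3@7, authorship .1..2.3
After op 5 (insert('q')): buffer="qirqfnrqcrq" (len 11), cursors c4@1 c1@4 c2@8 c3@11, authorship 4.11..22.33
After op 6 (insert('t')): buffer="qtirqtfnrqtcrqt" (len 15), cursors c4@2 c1@6 c2@11 c3@15, authorship 44.111..222.333
After op 7 (move_right): buffer="qtirqtfnrqtcrqt" (len 15), cursors c4@3 c1@7 c2@12 c3@15, authorship 44.111..222.333

Answer: 7 12 15 3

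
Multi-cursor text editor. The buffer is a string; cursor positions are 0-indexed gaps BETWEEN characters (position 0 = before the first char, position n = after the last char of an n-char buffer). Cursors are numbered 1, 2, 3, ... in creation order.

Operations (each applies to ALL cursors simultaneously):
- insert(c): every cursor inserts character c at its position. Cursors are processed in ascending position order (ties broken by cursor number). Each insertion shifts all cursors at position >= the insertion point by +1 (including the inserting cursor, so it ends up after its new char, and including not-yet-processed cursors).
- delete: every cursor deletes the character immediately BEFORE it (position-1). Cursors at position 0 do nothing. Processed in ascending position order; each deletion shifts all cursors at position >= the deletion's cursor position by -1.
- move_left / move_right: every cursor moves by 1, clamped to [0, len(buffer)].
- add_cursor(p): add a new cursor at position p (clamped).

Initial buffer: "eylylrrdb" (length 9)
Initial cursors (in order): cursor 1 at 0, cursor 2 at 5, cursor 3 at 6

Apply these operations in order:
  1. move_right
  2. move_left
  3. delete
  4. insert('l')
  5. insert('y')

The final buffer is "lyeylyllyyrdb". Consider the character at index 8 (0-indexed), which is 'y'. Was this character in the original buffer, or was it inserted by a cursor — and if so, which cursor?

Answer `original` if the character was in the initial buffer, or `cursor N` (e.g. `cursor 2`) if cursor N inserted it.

Answer: cursor 2

Derivation:
After op 1 (move_right): buffer="eylylrrdb" (len 9), cursors c1@1 c2@6 c3@7, authorship .........
After op 2 (move_left): buffer="eylylrrdb" (len 9), cursors c1@0 c2@5 c3@6, authorship .........
After op 3 (delete): buffer="eylyrdb" (len 7), cursors c1@0 c2@4 c3@4, authorship .......
After op 4 (insert('l')): buffer="leylyllrdb" (len 10), cursors c1@1 c2@7 c3@7, authorship 1....23...
After op 5 (insert('y')): buffer="lyeylyllyyrdb" (len 13), cursors c1@2 c2@10 c3@10, authorship 11....2323...
Authorship (.=original, N=cursor N): 1 1 . . . . 2 3 2 3 . . .
Index 8: author = 2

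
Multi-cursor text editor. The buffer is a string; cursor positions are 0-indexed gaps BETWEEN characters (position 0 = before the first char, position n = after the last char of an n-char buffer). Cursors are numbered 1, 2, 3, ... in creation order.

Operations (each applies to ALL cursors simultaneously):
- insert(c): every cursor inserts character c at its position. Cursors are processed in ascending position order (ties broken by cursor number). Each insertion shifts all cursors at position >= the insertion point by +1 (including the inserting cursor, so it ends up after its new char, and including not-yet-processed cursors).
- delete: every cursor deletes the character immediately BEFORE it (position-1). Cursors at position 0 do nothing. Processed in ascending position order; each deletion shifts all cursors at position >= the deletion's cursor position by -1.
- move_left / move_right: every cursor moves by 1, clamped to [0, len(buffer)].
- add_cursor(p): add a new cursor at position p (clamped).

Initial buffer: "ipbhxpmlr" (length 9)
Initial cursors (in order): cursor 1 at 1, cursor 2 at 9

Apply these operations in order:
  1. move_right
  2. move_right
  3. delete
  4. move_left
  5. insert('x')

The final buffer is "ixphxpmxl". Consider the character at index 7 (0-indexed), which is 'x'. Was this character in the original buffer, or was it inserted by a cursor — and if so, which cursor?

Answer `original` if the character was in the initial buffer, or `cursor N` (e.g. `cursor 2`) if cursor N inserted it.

Answer: cursor 2

Derivation:
After op 1 (move_right): buffer="ipbhxpmlr" (len 9), cursors c1@2 c2@9, authorship .........
After op 2 (move_right): buffer="ipbhxpmlr" (len 9), cursors c1@3 c2@9, authorship .........
After op 3 (delete): buffer="iphxpml" (len 7), cursors c1@2 c2@7, authorship .......
After op 4 (move_left): buffer="iphxpml" (len 7), cursors c1@1 c2@6, authorship .......
After op 5 (insert('x')): buffer="ixphxpmxl" (len 9), cursors c1@2 c2@8, authorship .1.....2.
Authorship (.=original, N=cursor N): . 1 . . . . . 2 .
Index 7: author = 2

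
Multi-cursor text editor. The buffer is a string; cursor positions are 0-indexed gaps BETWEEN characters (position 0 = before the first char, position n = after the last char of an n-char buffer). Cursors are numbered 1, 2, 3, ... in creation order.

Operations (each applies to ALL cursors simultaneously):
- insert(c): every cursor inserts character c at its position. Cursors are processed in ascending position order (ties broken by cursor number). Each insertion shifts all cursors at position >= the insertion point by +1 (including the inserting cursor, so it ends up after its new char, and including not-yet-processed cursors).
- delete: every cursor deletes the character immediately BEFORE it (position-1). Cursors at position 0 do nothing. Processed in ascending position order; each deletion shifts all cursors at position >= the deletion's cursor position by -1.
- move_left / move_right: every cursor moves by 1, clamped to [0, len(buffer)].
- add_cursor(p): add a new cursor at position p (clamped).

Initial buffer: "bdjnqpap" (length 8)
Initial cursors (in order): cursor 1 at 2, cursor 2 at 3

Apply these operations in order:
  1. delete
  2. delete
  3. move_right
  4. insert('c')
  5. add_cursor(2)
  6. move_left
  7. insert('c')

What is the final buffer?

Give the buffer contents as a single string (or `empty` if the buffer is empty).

Answer: ncccccqpap

Derivation:
After op 1 (delete): buffer="bnqpap" (len 6), cursors c1@1 c2@1, authorship ......
After op 2 (delete): buffer="nqpap" (len 5), cursors c1@0 c2@0, authorship .....
After op 3 (move_right): buffer="nqpap" (len 5), cursors c1@1 c2@1, authorship .....
After op 4 (insert('c')): buffer="nccqpap" (len 7), cursors c1@3 c2@3, authorship .12....
After op 5 (add_cursor(2)): buffer="nccqpap" (len 7), cursors c3@2 c1@3 c2@3, authorship .12....
After op 6 (move_left): buffer="nccqpap" (len 7), cursors c3@1 c1@2 c2@2, authorship .12....
After op 7 (insert('c')): buffer="ncccccqpap" (len 10), cursors c3@2 c1@5 c2@5, authorship .31122....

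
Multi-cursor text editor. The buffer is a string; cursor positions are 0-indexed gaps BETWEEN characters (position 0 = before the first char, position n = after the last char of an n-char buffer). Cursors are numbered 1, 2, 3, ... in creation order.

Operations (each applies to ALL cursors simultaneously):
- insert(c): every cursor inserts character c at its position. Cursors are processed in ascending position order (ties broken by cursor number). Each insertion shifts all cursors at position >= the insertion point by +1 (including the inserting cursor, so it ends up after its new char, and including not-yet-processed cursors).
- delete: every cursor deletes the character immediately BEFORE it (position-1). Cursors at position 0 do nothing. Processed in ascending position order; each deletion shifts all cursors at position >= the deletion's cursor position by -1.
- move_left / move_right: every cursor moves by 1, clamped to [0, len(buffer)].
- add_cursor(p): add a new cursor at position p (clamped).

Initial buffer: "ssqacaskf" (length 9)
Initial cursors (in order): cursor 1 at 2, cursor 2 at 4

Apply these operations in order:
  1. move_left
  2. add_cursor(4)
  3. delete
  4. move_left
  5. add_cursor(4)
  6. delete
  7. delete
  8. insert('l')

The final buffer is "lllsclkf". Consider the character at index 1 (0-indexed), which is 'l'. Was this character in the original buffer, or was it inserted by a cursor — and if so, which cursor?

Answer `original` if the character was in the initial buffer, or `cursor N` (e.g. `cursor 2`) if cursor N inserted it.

Answer: cursor 2

Derivation:
After op 1 (move_left): buffer="ssqacaskf" (len 9), cursors c1@1 c2@3, authorship .........
After op 2 (add_cursor(4)): buffer="ssqacaskf" (len 9), cursors c1@1 c2@3 c3@4, authorship .........
After op 3 (delete): buffer="scaskf" (len 6), cursors c1@0 c2@1 c3@1, authorship ......
After op 4 (move_left): buffer="scaskf" (len 6), cursors c1@0 c2@0 c3@0, authorship ......
After op 5 (add_cursor(4)): buffer="scaskf" (len 6), cursors c1@0 c2@0 c3@0 c4@4, authorship ......
After op 6 (delete): buffer="scakf" (len 5), cursors c1@0 c2@0 c3@0 c4@3, authorship .....
After op 7 (delete): buffer="sckf" (len 4), cursors c1@0 c2@0 c3@0 c4@2, authorship ....
After op 8 (insert('l')): buffer="lllsclkf" (len 8), cursors c1@3 c2@3 c3@3 c4@6, authorship 123..4..
Authorship (.=original, N=cursor N): 1 2 3 . . 4 . .
Index 1: author = 2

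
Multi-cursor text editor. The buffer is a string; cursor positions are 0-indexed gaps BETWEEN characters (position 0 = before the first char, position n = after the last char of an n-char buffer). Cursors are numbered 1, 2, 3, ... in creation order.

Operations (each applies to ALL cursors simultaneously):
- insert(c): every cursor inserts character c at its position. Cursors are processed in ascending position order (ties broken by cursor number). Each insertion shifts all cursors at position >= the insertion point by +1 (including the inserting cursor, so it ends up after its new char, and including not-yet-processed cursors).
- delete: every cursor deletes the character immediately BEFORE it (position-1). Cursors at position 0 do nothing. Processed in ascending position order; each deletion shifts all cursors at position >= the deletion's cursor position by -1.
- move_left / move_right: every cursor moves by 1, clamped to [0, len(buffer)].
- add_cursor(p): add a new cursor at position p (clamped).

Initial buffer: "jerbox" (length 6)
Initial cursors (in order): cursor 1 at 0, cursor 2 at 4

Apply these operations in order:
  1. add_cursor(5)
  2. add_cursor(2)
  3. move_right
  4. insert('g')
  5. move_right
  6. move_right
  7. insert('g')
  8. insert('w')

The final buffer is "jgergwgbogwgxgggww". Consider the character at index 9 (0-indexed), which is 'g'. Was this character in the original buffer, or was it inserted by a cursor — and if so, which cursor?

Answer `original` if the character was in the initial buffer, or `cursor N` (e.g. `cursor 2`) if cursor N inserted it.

Answer: cursor 4

Derivation:
After op 1 (add_cursor(5)): buffer="jerbox" (len 6), cursors c1@0 c2@4 c3@5, authorship ......
After op 2 (add_cursor(2)): buffer="jerbox" (len 6), cursors c1@0 c4@2 c2@4 c3@5, authorship ......
After op 3 (move_right): buffer="jerbox" (len 6), cursors c1@1 c4@3 c2@5 c3@6, authorship ......
After op 4 (insert('g')): buffer="jgergbogxg" (len 10), cursors c1@2 c4@5 c2@8 c3@10, authorship .1..4..2.3
After op 5 (move_right): buffer="jgergbogxg" (len 10), cursors c1@3 c4@6 c2@9 c3@10, authorship .1..4..2.3
After op 6 (move_right): buffer="jgergbogxg" (len 10), cursors c1@4 c4@7 c2@10 c3@10, authorship .1..4..2.3
After op 7 (insert('g')): buffer="jgerggboggxggg" (len 14), cursors c1@5 c4@9 c2@14 c3@14, authorship .1..14..42.323
After op 8 (insert('w')): buffer="jgergwgbogwgxgggww" (len 18), cursors c1@6 c4@11 c2@18 c3@18, authorship .1..114..442.32323
Authorship (.=original, N=cursor N): . 1 . . 1 1 4 . . 4 4 2 . 3 2 3 2 3
Index 9: author = 4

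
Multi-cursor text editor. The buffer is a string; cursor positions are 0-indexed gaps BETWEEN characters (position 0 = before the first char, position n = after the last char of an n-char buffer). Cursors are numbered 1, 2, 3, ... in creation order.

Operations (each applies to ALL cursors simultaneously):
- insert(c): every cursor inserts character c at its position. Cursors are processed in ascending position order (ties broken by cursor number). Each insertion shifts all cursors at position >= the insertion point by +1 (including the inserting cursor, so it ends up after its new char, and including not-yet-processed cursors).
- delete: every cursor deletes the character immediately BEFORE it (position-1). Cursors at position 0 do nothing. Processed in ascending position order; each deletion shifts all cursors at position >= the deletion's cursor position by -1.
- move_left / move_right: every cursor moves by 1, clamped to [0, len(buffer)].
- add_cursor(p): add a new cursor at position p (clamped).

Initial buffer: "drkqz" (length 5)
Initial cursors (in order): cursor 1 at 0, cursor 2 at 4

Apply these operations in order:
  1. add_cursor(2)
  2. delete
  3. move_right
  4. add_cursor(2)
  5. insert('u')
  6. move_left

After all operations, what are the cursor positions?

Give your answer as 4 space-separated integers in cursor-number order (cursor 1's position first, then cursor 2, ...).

Answer: 1 6 4 4

Derivation:
After op 1 (add_cursor(2)): buffer="drkqz" (len 5), cursors c1@0 c3@2 c2@4, authorship .....
After op 2 (delete): buffer="dkz" (len 3), cursors c1@0 c3@1 c2@2, authorship ...
After op 3 (move_right): buffer="dkz" (len 3), cursors c1@1 c3@2 c2@3, authorship ...
After op 4 (add_cursor(2)): buffer="dkz" (len 3), cursors c1@1 c3@2 c4@2 c2@3, authorship ...
After op 5 (insert('u')): buffer="dukuuzu" (len 7), cursors c1@2 c3@5 c4@5 c2@7, authorship .1.34.2
After op 6 (move_left): buffer="dukuuzu" (len 7), cursors c1@1 c3@4 c4@4 c2@6, authorship .1.34.2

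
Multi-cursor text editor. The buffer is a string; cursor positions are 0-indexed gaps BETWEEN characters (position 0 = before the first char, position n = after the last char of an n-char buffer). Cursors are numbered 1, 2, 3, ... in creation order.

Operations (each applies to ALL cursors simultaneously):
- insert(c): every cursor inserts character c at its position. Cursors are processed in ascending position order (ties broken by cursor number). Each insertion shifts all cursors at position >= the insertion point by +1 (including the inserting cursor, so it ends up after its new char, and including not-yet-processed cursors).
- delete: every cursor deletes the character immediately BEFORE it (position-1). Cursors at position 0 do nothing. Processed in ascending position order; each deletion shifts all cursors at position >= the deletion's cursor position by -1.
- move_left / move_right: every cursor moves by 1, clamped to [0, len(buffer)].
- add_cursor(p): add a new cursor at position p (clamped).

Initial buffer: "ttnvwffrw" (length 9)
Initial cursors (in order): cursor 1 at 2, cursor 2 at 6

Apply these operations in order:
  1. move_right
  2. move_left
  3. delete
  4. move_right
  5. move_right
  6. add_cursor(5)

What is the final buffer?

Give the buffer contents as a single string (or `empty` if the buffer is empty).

Answer: tnvwfrw

Derivation:
After op 1 (move_right): buffer="ttnvwffrw" (len 9), cursors c1@3 c2@7, authorship .........
After op 2 (move_left): buffer="ttnvwffrw" (len 9), cursors c1@2 c2@6, authorship .........
After op 3 (delete): buffer="tnvwfrw" (len 7), cursors c1@1 c2@4, authorship .......
After op 4 (move_right): buffer="tnvwfrw" (len 7), cursors c1@2 c2@5, authorship .......
After op 5 (move_right): buffer="tnvwfrw" (len 7), cursors c1@3 c2@6, authorship .......
After op 6 (add_cursor(5)): buffer="tnvwfrw" (len 7), cursors c1@3 c3@5 c2@6, authorship .......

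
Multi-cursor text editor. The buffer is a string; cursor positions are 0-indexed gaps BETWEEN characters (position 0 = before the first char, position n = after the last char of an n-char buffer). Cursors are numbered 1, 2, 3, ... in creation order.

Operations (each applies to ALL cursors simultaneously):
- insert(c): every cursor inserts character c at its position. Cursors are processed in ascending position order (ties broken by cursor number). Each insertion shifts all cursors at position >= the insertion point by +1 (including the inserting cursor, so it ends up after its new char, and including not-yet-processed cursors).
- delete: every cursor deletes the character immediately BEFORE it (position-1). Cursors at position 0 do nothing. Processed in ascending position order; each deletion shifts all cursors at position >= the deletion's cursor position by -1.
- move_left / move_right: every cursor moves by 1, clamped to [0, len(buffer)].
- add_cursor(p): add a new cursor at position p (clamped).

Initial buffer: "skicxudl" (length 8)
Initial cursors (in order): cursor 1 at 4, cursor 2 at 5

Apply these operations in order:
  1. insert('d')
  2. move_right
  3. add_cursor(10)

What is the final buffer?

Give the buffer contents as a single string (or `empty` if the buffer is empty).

After op 1 (insert('d')): buffer="skicdxdudl" (len 10), cursors c1@5 c2@7, authorship ....1.2...
After op 2 (move_right): buffer="skicdxdudl" (len 10), cursors c1@6 c2@8, authorship ....1.2...
After op 3 (add_cursor(10)): buffer="skicdxdudl" (len 10), cursors c1@6 c2@8 c3@10, authorship ....1.2...

Answer: skicdxdudl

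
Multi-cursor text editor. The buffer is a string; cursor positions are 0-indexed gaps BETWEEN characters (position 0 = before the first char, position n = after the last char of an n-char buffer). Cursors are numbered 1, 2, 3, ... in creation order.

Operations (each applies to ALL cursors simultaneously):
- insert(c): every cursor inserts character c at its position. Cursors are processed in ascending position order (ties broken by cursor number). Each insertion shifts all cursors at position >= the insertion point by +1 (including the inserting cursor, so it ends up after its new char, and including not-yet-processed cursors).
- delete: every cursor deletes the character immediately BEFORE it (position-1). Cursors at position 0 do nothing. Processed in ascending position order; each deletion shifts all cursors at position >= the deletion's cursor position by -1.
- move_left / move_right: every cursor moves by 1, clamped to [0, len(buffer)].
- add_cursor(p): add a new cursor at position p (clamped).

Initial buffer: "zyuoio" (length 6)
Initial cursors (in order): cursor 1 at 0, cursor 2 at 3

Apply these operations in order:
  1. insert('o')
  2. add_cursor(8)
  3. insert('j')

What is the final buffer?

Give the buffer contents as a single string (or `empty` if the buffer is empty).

Answer: ojzyuojoioj

Derivation:
After op 1 (insert('o')): buffer="ozyuooio" (len 8), cursors c1@1 c2@5, authorship 1...2...
After op 2 (add_cursor(8)): buffer="ozyuooio" (len 8), cursors c1@1 c2@5 c3@8, authorship 1...2...
After op 3 (insert('j')): buffer="ojzyuojoioj" (len 11), cursors c1@2 c2@7 c3@11, authorship 11...22...3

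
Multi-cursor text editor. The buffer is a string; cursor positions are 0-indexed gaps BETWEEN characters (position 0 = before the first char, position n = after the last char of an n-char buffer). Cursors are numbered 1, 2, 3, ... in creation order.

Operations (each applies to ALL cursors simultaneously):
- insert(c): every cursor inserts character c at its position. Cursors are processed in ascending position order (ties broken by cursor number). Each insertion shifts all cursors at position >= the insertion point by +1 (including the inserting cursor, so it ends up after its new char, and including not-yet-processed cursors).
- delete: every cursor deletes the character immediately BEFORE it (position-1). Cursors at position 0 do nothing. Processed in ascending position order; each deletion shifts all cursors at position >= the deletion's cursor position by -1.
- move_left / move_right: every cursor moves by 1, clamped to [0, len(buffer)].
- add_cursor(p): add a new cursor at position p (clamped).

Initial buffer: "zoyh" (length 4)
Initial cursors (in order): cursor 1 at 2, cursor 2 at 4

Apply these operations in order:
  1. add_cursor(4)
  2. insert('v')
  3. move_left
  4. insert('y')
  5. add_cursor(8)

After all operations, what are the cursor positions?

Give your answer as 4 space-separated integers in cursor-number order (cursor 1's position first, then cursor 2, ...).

After op 1 (add_cursor(4)): buffer="zoyh" (len 4), cursors c1@2 c2@4 c3@4, authorship ....
After op 2 (insert('v')): buffer="zovyhvv" (len 7), cursors c1@3 c2@7 c3@7, authorship ..1..23
After op 3 (move_left): buffer="zovyhvv" (len 7), cursors c1@2 c2@6 c3@6, authorship ..1..23
After op 4 (insert('y')): buffer="zoyvyhvyyv" (len 10), cursors c1@3 c2@9 c3@9, authorship ..11..2233
After op 5 (add_cursor(8)): buffer="zoyvyhvyyv" (len 10), cursors c1@3 c4@8 c2@9 c3@9, authorship ..11..2233

Answer: 3 9 9 8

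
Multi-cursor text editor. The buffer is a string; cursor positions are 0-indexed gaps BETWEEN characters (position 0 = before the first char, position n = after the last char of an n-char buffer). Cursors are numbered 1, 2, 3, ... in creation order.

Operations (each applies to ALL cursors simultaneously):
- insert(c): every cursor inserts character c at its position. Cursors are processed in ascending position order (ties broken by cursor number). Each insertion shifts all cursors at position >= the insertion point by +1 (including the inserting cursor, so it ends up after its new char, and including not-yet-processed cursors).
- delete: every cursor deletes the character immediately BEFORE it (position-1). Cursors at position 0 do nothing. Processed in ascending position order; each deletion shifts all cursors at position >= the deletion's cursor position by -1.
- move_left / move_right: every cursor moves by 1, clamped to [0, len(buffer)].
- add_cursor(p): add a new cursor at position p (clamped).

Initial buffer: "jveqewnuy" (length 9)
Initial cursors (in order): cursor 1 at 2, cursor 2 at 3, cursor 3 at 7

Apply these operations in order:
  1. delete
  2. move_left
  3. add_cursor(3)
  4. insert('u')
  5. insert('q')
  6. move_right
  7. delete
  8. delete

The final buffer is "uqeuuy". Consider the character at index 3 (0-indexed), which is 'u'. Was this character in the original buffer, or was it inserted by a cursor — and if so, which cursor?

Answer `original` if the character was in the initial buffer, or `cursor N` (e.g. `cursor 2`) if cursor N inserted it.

Answer: cursor 3

Derivation:
After op 1 (delete): buffer="jqewuy" (len 6), cursors c1@1 c2@1 c3@4, authorship ......
After op 2 (move_left): buffer="jqewuy" (len 6), cursors c1@0 c2@0 c3@3, authorship ......
After op 3 (add_cursor(3)): buffer="jqewuy" (len 6), cursors c1@0 c2@0 c3@3 c4@3, authorship ......
After op 4 (insert('u')): buffer="uujqeuuwuy" (len 10), cursors c1@2 c2@2 c3@7 c4@7, authorship 12...34...
After op 5 (insert('q')): buffer="uuqqjqeuuqqwuy" (len 14), cursors c1@4 c2@4 c3@11 c4@11, authorship 1212...3434...
After op 6 (move_right): buffer="uuqqjqeuuqqwuy" (len 14), cursors c1@5 c2@5 c3@12 c4@12, authorship 1212...3434...
After op 7 (delete): buffer="uuqqeuuquy" (len 10), cursors c1@3 c2@3 c3@8 c4@8, authorship 121..343..
After op 8 (delete): buffer="uqeuuy" (len 6), cursors c1@1 c2@1 c3@4 c4@4, authorship 1..3..
Authorship (.=original, N=cursor N): 1 . . 3 . .
Index 3: author = 3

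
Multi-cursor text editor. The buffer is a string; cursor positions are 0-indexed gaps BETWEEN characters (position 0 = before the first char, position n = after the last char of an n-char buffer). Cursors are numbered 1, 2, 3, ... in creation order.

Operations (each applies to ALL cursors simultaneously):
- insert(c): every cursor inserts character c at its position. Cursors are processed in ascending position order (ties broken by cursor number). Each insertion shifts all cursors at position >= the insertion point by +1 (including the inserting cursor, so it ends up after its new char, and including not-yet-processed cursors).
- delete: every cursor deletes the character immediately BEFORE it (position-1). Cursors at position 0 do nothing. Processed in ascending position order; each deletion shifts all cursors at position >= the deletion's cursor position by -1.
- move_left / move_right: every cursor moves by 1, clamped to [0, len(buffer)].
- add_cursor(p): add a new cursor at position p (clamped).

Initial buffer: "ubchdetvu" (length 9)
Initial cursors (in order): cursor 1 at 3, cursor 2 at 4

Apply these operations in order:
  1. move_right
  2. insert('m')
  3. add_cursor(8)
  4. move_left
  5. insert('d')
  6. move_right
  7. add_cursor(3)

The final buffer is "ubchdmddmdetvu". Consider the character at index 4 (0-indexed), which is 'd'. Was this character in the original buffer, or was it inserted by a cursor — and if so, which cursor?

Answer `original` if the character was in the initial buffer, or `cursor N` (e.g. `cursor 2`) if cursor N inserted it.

After op 1 (move_right): buffer="ubchdetvu" (len 9), cursors c1@4 c2@5, authorship .........
After op 2 (insert('m')): buffer="ubchmdmetvu" (len 11), cursors c1@5 c2@7, authorship ....1.2....
After op 3 (add_cursor(8)): buffer="ubchmdmetvu" (len 11), cursors c1@5 c2@7 c3@8, authorship ....1.2....
After op 4 (move_left): buffer="ubchmdmetvu" (len 11), cursors c1@4 c2@6 c3@7, authorship ....1.2....
After op 5 (insert('d')): buffer="ubchdmddmdetvu" (len 14), cursors c1@5 c2@8 c3@10, authorship ....11.223....
After op 6 (move_right): buffer="ubchdmddmdetvu" (len 14), cursors c1@6 c2@9 c3@11, authorship ....11.223....
After op 7 (add_cursor(3)): buffer="ubchdmddmdetvu" (len 14), cursors c4@3 c1@6 c2@9 c3@11, authorship ....11.223....
Authorship (.=original, N=cursor N): . . . . 1 1 . 2 2 3 . . . .
Index 4: author = 1

Answer: cursor 1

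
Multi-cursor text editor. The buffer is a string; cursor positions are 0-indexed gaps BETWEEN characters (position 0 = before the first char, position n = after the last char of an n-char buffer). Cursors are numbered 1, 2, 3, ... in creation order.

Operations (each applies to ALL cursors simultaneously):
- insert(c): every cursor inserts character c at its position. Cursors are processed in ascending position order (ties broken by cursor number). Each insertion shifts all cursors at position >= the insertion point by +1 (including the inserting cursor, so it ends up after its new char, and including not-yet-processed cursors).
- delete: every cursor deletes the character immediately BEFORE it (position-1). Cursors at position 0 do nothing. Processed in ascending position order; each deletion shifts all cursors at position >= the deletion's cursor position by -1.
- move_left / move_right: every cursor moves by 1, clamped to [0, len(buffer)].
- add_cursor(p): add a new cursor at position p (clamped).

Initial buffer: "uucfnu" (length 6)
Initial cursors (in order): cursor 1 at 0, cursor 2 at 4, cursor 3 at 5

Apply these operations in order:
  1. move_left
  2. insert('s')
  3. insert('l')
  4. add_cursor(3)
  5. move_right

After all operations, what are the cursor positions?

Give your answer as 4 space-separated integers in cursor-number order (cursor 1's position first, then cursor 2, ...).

After op 1 (move_left): buffer="uucfnu" (len 6), cursors c1@0 c2@3 c3@4, authorship ......
After op 2 (insert('s')): buffer="suucsfsnu" (len 9), cursors c1@1 c2@5 c3@7, authorship 1...2.3..
After op 3 (insert('l')): buffer="sluucslfslnu" (len 12), cursors c1@2 c2@7 c3@10, authorship 11...22.33..
After op 4 (add_cursor(3)): buffer="sluucslfslnu" (len 12), cursors c1@2 c4@3 c2@7 c3@10, authorship 11...22.33..
After op 5 (move_right): buffer="sluucslfslnu" (len 12), cursors c1@3 c4@4 c2@8 c3@11, authorship 11...22.33..

Answer: 3 8 11 4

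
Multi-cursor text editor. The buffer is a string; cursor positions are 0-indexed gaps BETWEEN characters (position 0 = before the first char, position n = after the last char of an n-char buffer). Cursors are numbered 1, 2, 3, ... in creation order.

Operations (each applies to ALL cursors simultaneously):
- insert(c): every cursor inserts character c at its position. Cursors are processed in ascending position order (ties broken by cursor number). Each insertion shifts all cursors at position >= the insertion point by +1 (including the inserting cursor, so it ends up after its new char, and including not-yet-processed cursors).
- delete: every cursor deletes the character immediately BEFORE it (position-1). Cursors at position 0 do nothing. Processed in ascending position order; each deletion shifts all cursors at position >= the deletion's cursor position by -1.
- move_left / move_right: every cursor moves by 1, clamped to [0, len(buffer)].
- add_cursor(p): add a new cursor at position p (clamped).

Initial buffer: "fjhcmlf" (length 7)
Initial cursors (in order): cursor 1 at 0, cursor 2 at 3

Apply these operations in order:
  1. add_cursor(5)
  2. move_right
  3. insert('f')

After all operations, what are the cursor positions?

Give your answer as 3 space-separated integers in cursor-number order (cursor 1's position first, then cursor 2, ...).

After op 1 (add_cursor(5)): buffer="fjhcmlf" (len 7), cursors c1@0 c2@3 c3@5, authorship .......
After op 2 (move_right): buffer="fjhcmlf" (len 7), cursors c1@1 c2@4 c3@6, authorship .......
After op 3 (insert('f')): buffer="ffjhcfmlff" (len 10), cursors c1@2 c2@6 c3@9, authorship .1...2..3.

Answer: 2 6 9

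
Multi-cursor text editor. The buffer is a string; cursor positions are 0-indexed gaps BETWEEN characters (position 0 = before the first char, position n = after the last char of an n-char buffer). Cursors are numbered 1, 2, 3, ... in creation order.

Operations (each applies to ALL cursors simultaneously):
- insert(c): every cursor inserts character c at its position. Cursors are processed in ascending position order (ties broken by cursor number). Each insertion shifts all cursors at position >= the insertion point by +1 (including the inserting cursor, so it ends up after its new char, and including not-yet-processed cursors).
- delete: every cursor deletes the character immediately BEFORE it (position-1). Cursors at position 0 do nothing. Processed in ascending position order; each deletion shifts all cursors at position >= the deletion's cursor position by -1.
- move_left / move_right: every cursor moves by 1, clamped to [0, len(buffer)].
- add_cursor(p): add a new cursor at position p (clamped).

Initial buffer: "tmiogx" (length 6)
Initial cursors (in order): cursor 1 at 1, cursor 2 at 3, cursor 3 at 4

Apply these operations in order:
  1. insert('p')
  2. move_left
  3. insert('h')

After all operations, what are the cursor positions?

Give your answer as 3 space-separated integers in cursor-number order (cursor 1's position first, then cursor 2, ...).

After op 1 (insert('p')): buffer="tpmipopgx" (len 9), cursors c1@2 c2@5 c3@7, authorship .1..2.3..
After op 2 (move_left): buffer="tpmipopgx" (len 9), cursors c1@1 c2@4 c3@6, authorship .1..2.3..
After op 3 (insert('h')): buffer="thpmihpohpgx" (len 12), cursors c1@2 c2@6 c3@9, authorship .11..22.33..

Answer: 2 6 9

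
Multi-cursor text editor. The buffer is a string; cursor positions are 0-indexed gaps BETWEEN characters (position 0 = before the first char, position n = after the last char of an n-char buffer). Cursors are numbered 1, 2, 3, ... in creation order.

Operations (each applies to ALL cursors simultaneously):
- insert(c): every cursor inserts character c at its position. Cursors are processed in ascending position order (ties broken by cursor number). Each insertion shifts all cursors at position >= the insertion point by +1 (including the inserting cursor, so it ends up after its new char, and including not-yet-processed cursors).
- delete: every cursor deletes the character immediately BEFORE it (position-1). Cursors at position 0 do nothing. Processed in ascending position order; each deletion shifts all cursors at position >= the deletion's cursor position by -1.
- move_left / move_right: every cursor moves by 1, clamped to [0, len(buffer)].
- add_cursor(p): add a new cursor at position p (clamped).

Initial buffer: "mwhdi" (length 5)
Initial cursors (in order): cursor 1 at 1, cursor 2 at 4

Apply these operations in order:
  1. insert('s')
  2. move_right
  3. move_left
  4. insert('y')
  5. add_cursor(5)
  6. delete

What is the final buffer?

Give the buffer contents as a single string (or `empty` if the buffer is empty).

After op 1 (insert('s')): buffer="mswhdsi" (len 7), cursors c1@2 c2@6, authorship .1...2.
After op 2 (move_right): buffer="mswhdsi" (len 7), cursors c1@3 c2@7, authorship .1...2.
After op 3 (move_left): buffer="mswhdsi" (len 7), cursors c1@2 c2@6, authorship .1...2.
After op 4 (insert('y')): buffer="msywhdsyi" (len 9), cursors c1@3 c2@8, authorship .11...22.
After op 5 (add_cursor(5)): buffer="msywhdsyi" (len 9), cursors c1@3 c3@5 c2@8, authorship .11...22.
After op 6 (delete): buffer="mswdsi" (len 6), cursors c1@2 c3@3 c2@5, authorship .1..2.

Answer: mswdsi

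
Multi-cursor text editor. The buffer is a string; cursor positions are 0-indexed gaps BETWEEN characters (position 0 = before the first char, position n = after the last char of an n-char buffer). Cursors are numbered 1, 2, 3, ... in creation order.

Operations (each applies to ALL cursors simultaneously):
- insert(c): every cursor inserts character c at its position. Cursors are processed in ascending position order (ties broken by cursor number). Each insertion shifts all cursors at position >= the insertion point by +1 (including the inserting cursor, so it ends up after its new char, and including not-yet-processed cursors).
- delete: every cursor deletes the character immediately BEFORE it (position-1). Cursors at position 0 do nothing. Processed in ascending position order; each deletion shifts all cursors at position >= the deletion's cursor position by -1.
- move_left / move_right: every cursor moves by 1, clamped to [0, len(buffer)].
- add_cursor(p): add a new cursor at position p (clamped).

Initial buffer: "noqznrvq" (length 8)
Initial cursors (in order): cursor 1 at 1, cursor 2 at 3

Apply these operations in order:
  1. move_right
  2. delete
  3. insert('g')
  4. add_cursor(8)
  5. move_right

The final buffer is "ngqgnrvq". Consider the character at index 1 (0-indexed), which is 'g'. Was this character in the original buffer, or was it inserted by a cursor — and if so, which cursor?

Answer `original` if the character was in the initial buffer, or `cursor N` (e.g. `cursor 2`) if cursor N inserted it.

After op 1 (move_right): buffer="noqznrvq" (len 8), cursors c1@2 c2@4, authorship ........
After op 2 (delete): buffer="nqnrvq" (len 6), cursors c1@1 c2@2, authorship ......
After op 3 (insert('g')): buffer="ngqgnrvq" (len 8), cursors c1@2 c2@4, authorship .1.2....
After op 4 (add_cursor(8)): buffer="ngqgnrvq" (len 8), cursors c1@2 c2@4 c3@8, authorship .1.2....
After op 5 (move_right): buffer="ngqgnrvq" (len 8), cursors c1@3 c2@5 c3@8, authorship .1.2....
Authorship (.=original, N=cursor N): . 1 . 2 . . . .
Index 1: author = 1

Answer: cursor 1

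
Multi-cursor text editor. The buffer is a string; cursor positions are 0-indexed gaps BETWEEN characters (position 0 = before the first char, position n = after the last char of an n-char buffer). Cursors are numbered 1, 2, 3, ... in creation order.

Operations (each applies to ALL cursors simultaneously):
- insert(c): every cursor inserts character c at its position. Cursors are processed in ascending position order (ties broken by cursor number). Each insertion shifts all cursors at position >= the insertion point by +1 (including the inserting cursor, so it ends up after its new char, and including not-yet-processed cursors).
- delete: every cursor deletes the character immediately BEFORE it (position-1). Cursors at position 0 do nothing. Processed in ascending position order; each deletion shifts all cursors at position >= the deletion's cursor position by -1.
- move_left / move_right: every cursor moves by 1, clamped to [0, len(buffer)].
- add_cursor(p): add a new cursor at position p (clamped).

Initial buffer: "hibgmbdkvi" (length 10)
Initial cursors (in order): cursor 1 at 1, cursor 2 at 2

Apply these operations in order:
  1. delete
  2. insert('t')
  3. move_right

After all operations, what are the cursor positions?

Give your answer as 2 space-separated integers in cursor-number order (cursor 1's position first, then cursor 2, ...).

Answer: 3 3

Derivation:
After op 1 (delete): buffer="bgmbdkvi" (len 8), cursors c1@0 c2@0, authorship ........
After op 2 (insert('t')): buffer="ttbgmbdkvi" (len 10), cursors c1@2 c2@2, authorship 12........
After op 3 (move_right): buffer="ttbgmbdkvi" (len 10), cursors c1@3 c2@3, authorship 12........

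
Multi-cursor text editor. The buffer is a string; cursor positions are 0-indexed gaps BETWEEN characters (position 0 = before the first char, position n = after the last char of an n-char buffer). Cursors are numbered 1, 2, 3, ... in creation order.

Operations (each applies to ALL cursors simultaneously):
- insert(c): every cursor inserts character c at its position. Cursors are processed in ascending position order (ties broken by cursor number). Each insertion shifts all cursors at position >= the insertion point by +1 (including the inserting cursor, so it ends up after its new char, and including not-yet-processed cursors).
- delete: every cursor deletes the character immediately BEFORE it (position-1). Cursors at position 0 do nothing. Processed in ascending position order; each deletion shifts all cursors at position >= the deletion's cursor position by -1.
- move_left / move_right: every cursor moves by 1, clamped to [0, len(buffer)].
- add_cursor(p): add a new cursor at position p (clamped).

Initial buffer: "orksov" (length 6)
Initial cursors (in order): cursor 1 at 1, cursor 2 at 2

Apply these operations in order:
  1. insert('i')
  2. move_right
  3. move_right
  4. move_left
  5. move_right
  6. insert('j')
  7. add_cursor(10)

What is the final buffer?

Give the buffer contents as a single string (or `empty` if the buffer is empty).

Answer: oirijksjov

Derivation:
After op 1 (insert('i')): buffer="oiriksov" (len 8), cursors c1@2 c2@4, authorship .1.2....
After op 2 (move_right): buffer="oiriksov" (len 8), cursors c1@3 c2@5, authorship .1.2....
After op 3 (move_right): buffer="oiriksov" (len 8), cursors c1@4 c2@6, authorship .1.2....
After op 4 (move_left): buffer="oiriksov" (len 8), cursors c1@3 c2@5, authorship .1.2....
After op 5 (move_right): buffer="oiriksov" (len 8), cursors c1@4 c2@6, authorship .1.2....
After op 6 (insert('j')): buffer="oirijksjov" (len 10), cursors c1@5 c2@8, authorship .1.21..2..
After op 7 (add_cursor(10)): buffer="oirijksjov" (len 10), cursors c1@5 c2@8 c3@10, authorship .1.21..2..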